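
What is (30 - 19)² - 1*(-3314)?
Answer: 3435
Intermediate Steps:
(30 - 19)² - 1*(-3314) = 11² + 3314 = 121 + 3314 = 3435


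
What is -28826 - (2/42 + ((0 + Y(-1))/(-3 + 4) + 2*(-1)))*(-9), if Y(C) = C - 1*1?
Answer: -202031/7 ≈ -28862.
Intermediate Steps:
Y(C) = -1 + C (Y(C) = C - 1 = -1 + C)
-28826 - (2/42 + ((0 + Y(-1))/(-3 + 4) + 2*(-1)))*(-9) = -28826 - (2/42 + ((0 + (-1 - 1))/(-3 + 4) + 2*(-1)))*(-9) = -28826 - (2*(1/42) + ((0 - 2)/1 - 2))*(-9) = -28826 - (1/21 + (-2*1 - 2))*(-9) = -28826 - (1/21 + (-2 - 2))*(-9) = -28826 - (1/21 - 4)*(-9) = -28826 - (-83)*(-9)/21 = -28826 - 1*249/7 = -28826 - 249/7 = -202031/7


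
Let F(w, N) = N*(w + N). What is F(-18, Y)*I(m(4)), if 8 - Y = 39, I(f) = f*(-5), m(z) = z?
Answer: -30380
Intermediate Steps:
I(f) = -5*f
Y = -31 (Y = 8 - 1*39 = 8 - 39 = -31)
F(w, N) = N*(N + w)
F(-18, Y)*I(m(4)) = (-31*(-31 - 18))*(-5*4) = -31*(-49)*(-20) = 1519*(-20) = -30380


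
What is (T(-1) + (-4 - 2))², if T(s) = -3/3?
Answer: 49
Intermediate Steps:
T(s) = -1 (T(s) = -3*⅓ = -1)
(T(-1) + (-4 - 2))² = (-1 + (-4 - 2))² = (-1 - 6)² = (-7)² = 49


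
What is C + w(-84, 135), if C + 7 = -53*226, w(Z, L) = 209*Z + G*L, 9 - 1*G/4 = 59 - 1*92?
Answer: -6861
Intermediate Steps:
G = 168 (G = 36 - 4*(59 - 1*92) = 36 - 4*(59 - 92) = 36 - 4*(-33) = 36 + 132 = 168)
w(Z, L) = 168*L + 209*Z (w(Z, L) = 209*Z + 168*L = 168*L + 209*Z)
C = -11985 (C = -7 - 53*226 = -7 - 11978 = -11985)
C + w(-84, 135) = -11985 + (168*135 + 209*(-84)) = -11985 + (22680 - 17556) = -11985 + 5124 = -6861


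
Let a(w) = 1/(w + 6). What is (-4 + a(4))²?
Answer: 1521/100 ≈ 15.210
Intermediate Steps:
a(w) = 1/(6 + w)
(-4 + a(4))² = (-4 + 1/(6 + 4))² = (-4 + 1/10)² = (-4 + ⅒)² = (-39/10)² = 1521/100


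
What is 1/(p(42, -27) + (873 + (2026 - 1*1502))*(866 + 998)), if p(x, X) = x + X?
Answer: 1/2604023 ≈ 3.8402e-7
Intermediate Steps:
p(x, X) = X + x
1/(p(42, -27) + (873 + (2026 - 1*1502))*(866 + 998)) = 1/((-27 + 42) + (873 + (2026 - 1*1502))*(866 + 998)) = 1/(15 + (873 + (2026 - 1502))*1864) = 1/(15 + (873 + 524)*1864) = 1/(15 + 1397*1864) = 1/(15 + 2604008) = 1/2604023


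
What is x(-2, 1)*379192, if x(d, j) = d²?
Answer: 1516768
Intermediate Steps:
x(-2, 1)*379192 = (-2)²*379192 = 4*379192 = 1516768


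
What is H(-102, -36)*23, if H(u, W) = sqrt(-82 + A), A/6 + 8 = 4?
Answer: 23*I*sqrt(106) ≈ 236.8*I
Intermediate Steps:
A = -24 (A = -48 + 6*4 = -48 + 24 = -24)
H(u, W) = I*sqrt(106) (H(u, W) = sqrt(-82 - 24) = sqrt(-106) = I*sqrt(106))
H(-102, -36)*23 = (I*sqrt(106))*23 = 23*I*sqrt(106)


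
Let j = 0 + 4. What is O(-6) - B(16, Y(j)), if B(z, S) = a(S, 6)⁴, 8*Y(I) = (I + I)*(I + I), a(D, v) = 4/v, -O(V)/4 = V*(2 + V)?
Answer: -7792/81 ≈ -96.198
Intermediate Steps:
j = 4
O(V) = -4*V*(2 + V)
Y(I) = I²/2 (Y(I) = ((I + I)*(I + I))/8 = ((2*I)*(2*I))/8 = (4*I²)/8 = I²/2)
B(z, S) = 16/81 (B(z, S) = (4/6)⁴ = (4*(⅙))⁴ = (⅔)⁴ = 16/81)
O(-6) - B(16, Y(j)) = -4*(-6)*(2 - 6) - 1*16/81 = -4*(-6)*(-4) - 16/81 = -96 - 16/81 = -7792/81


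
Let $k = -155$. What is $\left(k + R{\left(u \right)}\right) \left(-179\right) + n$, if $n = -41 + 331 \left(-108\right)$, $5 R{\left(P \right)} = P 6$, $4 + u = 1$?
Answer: $- \frac{36998}{5} \approx -7399.6$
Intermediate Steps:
$u = -3$ ($u = -4 + 1 = -3$)
$R{\left(P \right)} = \frac{6 P}{5}$ ($R{\left(P \right)} = \frac{P 6}{5} = \frac{6 P}{5}$)
$n = -35789$ ($n = -41 - 35748 = -35789$)
$\left(k + R{\left(u \right)}\right) \left(-179\right) + n = \left(-155 + \frac{6}{5} \left(-3\right)\right) \left(-179\right) - 35789 = \left(-155 - \frac{18}{5}\right) \left(-179\right) - 35789 = \left(- \frac{793}{5}\right) \left(-179\right) - 35789 = \frac{141947}{5} - 35789 = - \frac{36998}{5}$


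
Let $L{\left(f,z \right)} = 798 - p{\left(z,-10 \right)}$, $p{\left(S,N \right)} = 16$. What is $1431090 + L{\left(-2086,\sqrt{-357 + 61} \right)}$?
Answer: $1431872$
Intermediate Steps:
$L{\left(f,z \right)} = 782$ ($L{\left(f,z \right)} = 798 - 16 = 782$)
$1431090 + L{\left(-2086,\sqrt{-357 + 61} \right)} = 1431090 + 782 = 1431872$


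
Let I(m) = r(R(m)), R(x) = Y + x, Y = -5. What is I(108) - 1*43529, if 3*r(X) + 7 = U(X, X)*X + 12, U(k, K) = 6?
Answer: -129964/3 ≈ -43321.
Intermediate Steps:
R(x) = -5 + x
r(X) = 5/3 + 2*X (r(X) = -7/3 + (6*X + 12)/3 = -7/3 + (12 + 6*X)/3 = -7/3 + (4 + 2*X) = 5/3 + 2*X)
I(m) = -25/3 + 2*m (I(m) = 5/3 + 2*(-5 + m) = 5/3 + (-10 + 2*m) = -25/3 + 2*m)
I(108) - 1*43529 = (-25/3 + 2*108) - 1*43529 = (-25/3 + 216) - 43529 = 623/3 - 43529 = -129964/3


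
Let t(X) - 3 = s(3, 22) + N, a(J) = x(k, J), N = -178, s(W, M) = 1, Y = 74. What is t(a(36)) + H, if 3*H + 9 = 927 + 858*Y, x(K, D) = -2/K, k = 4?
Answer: 21296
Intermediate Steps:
a(J) = -1/2 (a(J) = -2/4 = -2*1/4 = -1/2)
H = 21470 (H = -3 + (927 + 858*74)/3 = -3 + (927 + 63492)/3 = -3 + (1/3)*64419 = -3 + 21473 = 21470)
t(X) = -174 (t(X) = 3 + (1 - 178) = 3 - 177 = -174)
t(a(36)) + H = -174 + 21470 = 21296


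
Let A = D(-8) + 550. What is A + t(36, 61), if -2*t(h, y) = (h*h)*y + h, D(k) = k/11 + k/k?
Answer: -428953/11 ≈ -38996.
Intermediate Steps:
D(k) = 1 + k/11 (D(k) = k*(1/11) + 1 = k/11 + 1 = 1 + k/11)
A = 6053/11 (A = (1 + (1/11)*(-8)) + 550 = (1 - 8/11) + 550 = 3/11 + 550 = 6053/11 ≈ 550.27)
t(h, y) = -h/2 - y*h²/2 (t(h, y) = -((h*h)*y + h)/2 = -(h²*y + h)/2 = -(y*h² + h)/2 = -(h + y*h²)/2 = -h/2 - y*h²/2)
A + t(36, 61) = 6053/11 - ½*36*(1 + 36*61) = 6053/11 - ½*36*(1 + 2196) = 6053/11 - ½*36*2197 = 6053/11 - 39546 = -428953/11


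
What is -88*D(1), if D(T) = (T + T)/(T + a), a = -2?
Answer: 176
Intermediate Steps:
D(T) = 2*T/(-2 + T) (D(T) = (T + T)/(T - 2) = (2*T)/(-2 + T) = 2*T/(-2 + T))
-88*D(1) = -176/(-2 + 1) = -176/(-1) = -176*(-1) = -88*(-2) = 176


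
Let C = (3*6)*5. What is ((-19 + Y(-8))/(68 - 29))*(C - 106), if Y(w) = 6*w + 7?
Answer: 320/13 ≈ 24.615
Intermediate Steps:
C = 90 (C = 18*5 = 90)
Y(w) = 7 + 6*w
((-19 + Y(-8))/(68 - 29))*(C - 106) = ((-19 + (7 + 6*(-8)))/(68 - 29))*(90 - 106) = ((-19 + (7 - 48))/39)*(-16) = ((-19 - 41)*(1/39))*(-16) = -60*1/39*(-16) = -20/13*(-16) = 320/13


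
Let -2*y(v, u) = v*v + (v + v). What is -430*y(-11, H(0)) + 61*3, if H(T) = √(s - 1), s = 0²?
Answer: 21468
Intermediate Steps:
s = 0
H(T) = I (H(T) = √(0 - 1) = √(-1) = I)
y(v, u) = -v - v²/2 (y(v, u) = -(v*v + (v + v))/2 = -(v² + 2*v)/2 = -v - v²/2)
-430*y(-11, H(0)) + 61*3 = -(-215)*(-11)*(2 - 11) + 61*3 = -(-215)*(-11)*(-9) + 183 = -430*(-99/2) + 183 = 21285 + 183 = 21468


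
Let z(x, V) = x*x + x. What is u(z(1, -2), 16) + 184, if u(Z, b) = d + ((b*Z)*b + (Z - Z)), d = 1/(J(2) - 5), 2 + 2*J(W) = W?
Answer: 3479/5 ≈ 695.80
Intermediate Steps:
J(W) = -1 + W/2
d = -⅕ (d = 1/((-1 + (½)*2) - 5) = 1/((-1 + 1) - 5) = 1/(0 - 5) = 1/(-5) = -⅕ ≈ -0.20000)
z(x, V) = x + x² (z(x, V) = x² + x = x + x²)
u(Z, b) = -⅕ + Z*b² (u(Z, b) = -⅕ + ((b*Z)*b + (Z - Z)) = -⅕ + ((Z*b)*b + 0) = -⅕ + (Z*b² + 0) = -⅕ + Z*b²)
u(z(1, -2), 16) + 184 = (-⅕ + (1*(1 + 1))*16²) + 184 = (-⅕ + (1*2)*256) + 184 = (-⅕ + 2*256) + 184 = (-⅕ + 512) + 184 = 2559/5 + 184 = 3479/5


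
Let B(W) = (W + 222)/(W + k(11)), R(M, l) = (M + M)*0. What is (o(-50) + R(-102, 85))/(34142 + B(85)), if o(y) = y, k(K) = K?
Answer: -4800/3277939 ≈ -0.0014643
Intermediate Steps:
R(M, l) = 0 (R(M, l) = (2*M)*0 = 0)
B(W) = (222 + W)/(11 + W) (B(W) = (W + 222)/(W + 11) = (222 + W)/(11 + W))
(o(-50) + R(-102, 85))/(34142 + B(85)) = (-50 + 0)/(34142 + (222 + 85)/(11 + 85)) = -50/(34142 + 307/96) = -50/3277939/96 = -50*96/3277939 = -4800/3277939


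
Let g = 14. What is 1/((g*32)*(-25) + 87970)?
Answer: 1/76770 ≈ 1.3026e-5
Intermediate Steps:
1/((g*32)*(-25) + 87970) = 1/((14*32)*(-25) + 87970) = 1/(448*(-25) + 87970) = 1/(-11200 + 87970) = 1/76770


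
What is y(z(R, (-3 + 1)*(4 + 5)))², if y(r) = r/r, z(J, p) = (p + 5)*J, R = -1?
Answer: 1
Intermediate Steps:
z(J, p) = J*(5 + p) (z(J, p) = (5 + p)*J = J*(5 + p))
y(r) = 1
y(z(R, (-3 + 1)*(4 + 5)))² = 1² = 1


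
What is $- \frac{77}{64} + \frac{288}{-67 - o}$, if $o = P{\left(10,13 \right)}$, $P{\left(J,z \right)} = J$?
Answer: $- \frac{24361}{4928} \approx -4.9434$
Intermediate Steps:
$o = 10$
$- \frac{77}{64} + \frac{288}{-67 - o} = - \frac{77}{64} + \frac{288}{-67 - 10} = \left(-77\right) \frac{1}{64} + \frac{288}{-67 - 10} = - \frac{77}{64} + \frac{288}{-77} = - \frac{77}{64} + 288 \left(- \frac{1}{77}\right) = - \frac{77}{64} - \frac{288}{77} = - \frac{24361}{4928}$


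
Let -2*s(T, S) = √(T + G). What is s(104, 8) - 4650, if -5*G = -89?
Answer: -4650 - √3045/10 ≈ -4655.5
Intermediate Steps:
G = 89/5 (G = -⅕*(-89) = 89/5 ≈ 17.800)
s(T, S) = -√(89/5 + T)/2 (s(T, S) = -√(T + 89/5)/2 = -√(89/5 + T)/2)
s(104, 8) - 4650 = -√(445 + 25*104)/10 - 4650 = -√(445 + 2600)/10 - 4650 = -√3045/10 - 4650 = -4650 - √3045/10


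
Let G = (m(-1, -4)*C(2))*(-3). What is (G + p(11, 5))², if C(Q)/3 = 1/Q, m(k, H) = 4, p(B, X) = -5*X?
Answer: 1849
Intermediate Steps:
C(Q) = 3/Q
G = -18 (G = (4*(3/2))*(-3) = 6*(-3) = -18)
(G + p(11, 5))² = (-18 - 5*5)² = (-18 - 25)² = (-43)² = 1849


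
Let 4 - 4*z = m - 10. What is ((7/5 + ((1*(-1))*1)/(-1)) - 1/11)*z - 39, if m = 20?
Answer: -4671/110 ≈ -42.464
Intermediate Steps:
z = -3/2 (z = 1 - (20 - 10)/4 = 1 - ¼*10 = 1 - 5/2 = -3/2 ≈ -1.5000)
((7/5 + ((1*(-1))*1)/(-1)) - 1/11)*z - 39 = ((7/5 + ((1*(-1))*1)/(-1)) - 1/11)*(-3/2) - 39 = ((7*(⅕) - 1*1*(-1)) - 1*1/11)*(-3/2) - 39 = ((7/5 - 1*(-1)) - 1/11)*(-3/2) - 39 = ((7/5 + 1) - 1/11)*(-3/2) - 39 = (12/5 - 1/11)*(-3/2) - 39 = (127/55)*(-3/2) - 39 = -381/110 - 39 = -4671/110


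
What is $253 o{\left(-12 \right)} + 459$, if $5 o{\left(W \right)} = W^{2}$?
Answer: $\frac{38727}{5} \approx 7745.4$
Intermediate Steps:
$o{\left(W \right)} = \frac{W^{2}}{5}$
$253 o{\left(-12 \right)} + 459 = 253 \frac{\left(-12\right)^{2}}{5} + 459 = 253 \cdot \frac{1}{5} \cdot 144 + 459 = 253 \cdot \frac{144}{5} + 459 = \frac{36432}{5} + 459 = \frac{38727}{5}$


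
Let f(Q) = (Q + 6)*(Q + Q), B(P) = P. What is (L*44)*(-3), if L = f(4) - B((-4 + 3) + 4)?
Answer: -10164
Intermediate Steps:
f(Q) = 2*Q*(6 + Q) (f(Q) = (6 + Q)*(2*Q) = 2*Q*(6 + Q))
L = 77 (L = 2*4*(6 + 4) - ((-4 + 3) + 4) = 2*4*10 - (-1 + 4) = 80 - 1*3 = 80 - 3 = 77)
(L*44)*(-3) = (77*44)*(-3) = 3388*(-3) = -10164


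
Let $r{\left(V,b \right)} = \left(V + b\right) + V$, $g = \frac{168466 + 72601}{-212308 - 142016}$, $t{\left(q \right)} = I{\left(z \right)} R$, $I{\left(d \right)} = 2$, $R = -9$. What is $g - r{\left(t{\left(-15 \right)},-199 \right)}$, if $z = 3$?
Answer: $\frac{83025073}{354324} \approx 234.32$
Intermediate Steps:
$t{\left(q \right)} = -18$ ($t{\left(q \right)} = 2 \left(-9\right) = -18$)
$g = - \frac{241067}{354324}$ ($g = \frac{241067}{-354324} = 241067 \left(- \frac{1}{354324}\right) = - \frac{241067}{354324} \approx -0.68036$)
$r{\left(V,b \right)} = b + 2 V$
$g - r{\left(t{\left(-15 \right)},-199 \right)} = - \frac{241067}{354324} - \left(-199 + 2 \left(-18\right)\right) = - \frac{241067}{354324} - \left(-199 - 36\right) = - \frac{241067}{354324} - -235 = - \frac{241067}{354324} + 235 = \frac{83025073}{354324}$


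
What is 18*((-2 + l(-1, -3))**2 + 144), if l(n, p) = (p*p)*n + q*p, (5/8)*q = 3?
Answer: 355122/25 ≈ 14205.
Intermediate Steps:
q = 24/5 (q = (8/5)*3 = 24/5 ≈ 4.8000)
l(n, p) = 24*p/5 + n*p**2 (l(n, p) = (p*p)*n + 24*p/5 = p**2*n + 24*p/5 = n*p**2 + 24*p/5 = 24*p/5 + n*p**2)
18*((-2 + l(-1, -3))**2 + 144) = 18*((-2 + (1/5)*(-3)*(24 + 5*(-1)*(-3)))**2 + 144) = 18*((-2 + (1/5)*(-3)*(24 + 15))**2 + 144) = 18*((-2 + (1/5)*(-3)*39)**2 + 144) = 18*((-2 - 117/5)**2 + 144) = 18*((-127/5)**2 + 144) = 18*(16129/25 + 144) = 18*(19729/25) = 355122/25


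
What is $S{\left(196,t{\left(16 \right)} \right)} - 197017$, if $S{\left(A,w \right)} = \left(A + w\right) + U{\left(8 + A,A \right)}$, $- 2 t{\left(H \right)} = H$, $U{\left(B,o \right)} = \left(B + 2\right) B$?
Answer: $-154805$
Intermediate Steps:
$U{\left(B,o \right)} = B \left(2 + B\right)$ ($U{\left(B,o \right)} = \left(2 + B\right) B = B \left(2 + B\right)$)
$t{\left(H \right)} = - \frac{H}{2}$
$S{\left(A,w \right)} = A + w + \left(8 + A\right) \left(10 + A\right)$ ($S{\left(A,w \right)} = \left(A + w\right) + \left(8 + A\right) \left(2 + \left(8 + A\right)\right) = \left(A + w\right) + \left(8 + A\right) \left(10 + A\right) = A + w + \left(8 + A\right) \left(10 + A\right)$)
$S{\left(196,t{\left(16 \right)} \right)} - 197017 = \left(196 - 8 + \left(8 + 196\right) \left(10 + 196\right)\right) - 197017 = \left(196 - 8 + 204 \cdot 206\right) - 197017 = \left(196 - 8 + 42024\right) - 197017 = 42212 - 197017 = -154805$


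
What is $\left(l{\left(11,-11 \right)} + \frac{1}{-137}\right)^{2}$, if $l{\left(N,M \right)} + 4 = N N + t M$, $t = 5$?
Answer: $\frac{72131049}{18769} \approx 3843.1$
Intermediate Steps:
$l{\left(N,M \right)} = -4 + N^{2} + 5 M$ ($l{\left(N,M \right)} = -4 + \left(N N + 5 M\right) = -4 + \left(N^{2} + 5 M\right) = -4 + N^{2} + 5 M$)
$\left(l{\left(11,-11 \right)} + \frac{1}{-137}\right)^{2} = \left(\left(-4 + 11^{2} + 5 \left(-11\right)\right) + \frac{1}{-137}\right)^{2} = \left(\left(-4 + 121 - 55\right) - \frac{1}{137}\right)^{2} = \left(62 - \frac{1}{137}\right)^{2} = \left(\frac{8493}{137}\right)^{2} = \frac{72131049}{18769}$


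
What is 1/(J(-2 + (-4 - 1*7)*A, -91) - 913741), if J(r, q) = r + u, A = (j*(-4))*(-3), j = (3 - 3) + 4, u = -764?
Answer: -1/915035 ≈ -1.0929e-6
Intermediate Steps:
j = 4 (j = 0 + 4 = 4)
A = 48 (A = (4*(-4))*(-3) = -16*(-3) = 48)
J(r, q) = -764 + r (J(r, q) = r - 764 = -764 + r)
1/(J(-2 + (-4 - 1*7)*A, -91) - 913741) = 1/((-764 + (-2 + (-4 - 1*7)*48)) - 913741) = 1/((-764 + (-2 + (-4 - 7)*48)) - 913741) = 1/((-764 + (-2 - 11*48)) - 913741) = 1/((-764 + (-2 - 528)) - 913741) = 1/((-764 - 530) - 913741) = 1/(-1294 - 913741) = 1/(-915035) = -1/915035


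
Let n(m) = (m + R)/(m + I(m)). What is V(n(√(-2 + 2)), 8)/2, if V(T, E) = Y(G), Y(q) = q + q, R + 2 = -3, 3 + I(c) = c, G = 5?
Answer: 5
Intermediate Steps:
I(c) = -3 + c
R = -5 (R = -2 - 3 = -5)
Y(q) = 2*q
n(m) = (-5 + m)/(-3 + 2*m) (n(m) = (m - 5)/(m + (-3 + m)) = (-5 + m)/(-3 + 2*m))
V(T, E) = 10 (V(T, E) = 2*5 = 10)
V(n(√(-2 + 2)), 8)/2 = 10/2 = 10*(½) = 5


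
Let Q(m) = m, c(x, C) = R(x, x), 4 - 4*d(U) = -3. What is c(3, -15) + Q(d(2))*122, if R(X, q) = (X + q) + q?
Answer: 445/2 ≈ 222.50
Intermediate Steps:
R(X, q) = X + 2*q
d(U) = 7/4 (d(U) = 1 - 1/4*(-3) = 1 + 3/4 = 7/4)
c(x, C) = 3*x (c(x, C) = x + 2*x = 3*x)
c(3, -15) + Q(d(2))*122 = 3*3 + (7/4)*122 = 9 + 427/2 = 445/2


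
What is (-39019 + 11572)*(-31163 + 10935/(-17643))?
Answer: 5030300837856/5881 ≈ 8.5535e+8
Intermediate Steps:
(-39019 + 11572)*(-31163 + 10935/(-17643)) = -27447*(-31163 + 10935*(-1/17643)) = -27447*(-31163 - 3645/5881) = -27447*(-183273248/5881) = 5030300837856/5881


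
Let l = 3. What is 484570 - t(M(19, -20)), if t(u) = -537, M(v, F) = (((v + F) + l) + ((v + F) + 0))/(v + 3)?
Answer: 485107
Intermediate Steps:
M(v, F) = (3 + 2*F + 2*v)/(3 + v) (M(v, F) = (((v + F) + 3) + ((v + F) + 0))/(v + 3) = (((F + v) + 3) + ((F + v) + 0))/(3 + v) = ((3 + F + v) + (F + v))/(3 + v) = (3 + 2*F + 2*v)/(3 + v))
484570 - t(M(19, -20)) = 484570 - 1*(-537) = 484570 + 537 = 485107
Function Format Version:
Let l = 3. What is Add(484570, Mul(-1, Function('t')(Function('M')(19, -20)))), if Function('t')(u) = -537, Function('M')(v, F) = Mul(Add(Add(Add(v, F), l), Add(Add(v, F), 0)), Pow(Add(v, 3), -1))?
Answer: 485107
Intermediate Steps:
Function('M')(v, F) = Mul(Pow(Add(3, v), -1), Add(3, Mul(2, F), Mul(2, v))) (Function('M')(v, F) = Mul(Add(Add(Add(v, F), 3), Add(Add(v, F), 0)), Pow(Add(v, 3), -1)) = Mul(Add(Add(Add(F, v), 3), Add(Add(F, v), 0)), Pow(Add(3, v), -1)) = Mul(Add(Add(3, F, v), Add(F, v)), Pow(Add(3, v), -1)) = Mul(Add(3, Mul(2, F), Mul(2, v)), Pow(Add(3, v), -1)) = Mul(Pow(Add(3, v), -1), Add(3, Mul(2, F), Mul(2, v))))
Add(484570, Mul(-1, Function('t')(Function('M')(19, -20)))) = Add(484570, Mul(-1, -537)) = Add(484570, 537) = 485107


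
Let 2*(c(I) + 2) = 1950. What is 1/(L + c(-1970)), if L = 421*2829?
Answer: 1/1191982 ≈ 8.3894e-7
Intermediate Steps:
L = 1191009
c(I) = 973 (c(I) = -2 + (½)*1950 = -2 + 975 = 973)
1/(L + c(-1970)) = 1/(1191009 + 973) = 1/1191982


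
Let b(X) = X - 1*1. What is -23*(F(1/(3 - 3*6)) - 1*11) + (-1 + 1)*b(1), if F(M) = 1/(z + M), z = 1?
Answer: 3197/14 ≈ 228.36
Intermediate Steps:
b(X) = -1 + X (b(X) = X - 1 = -1 + X)
F(M) = 1/(1 + M)
-23*(F(1/(3 - 3*6)) - 1*11) + (-1 + 1)*b(1) = -23*(1/(1 + 1/(3 - 3*6)) - 1*11) + (-1 + 1)*(-1 + 1) = -23*(1/(1 + 1/(3 - 18)) - 11) + 0*0 = -23*(1/(1 + 1/(-15)) - 11) + 0 = -23*(1/(1 - 1/15) - 11) + 0 = -23*(1/(14/15) - 11) + 0 = -23*(15/14 - 11) + 0 = -23*(-139/14) + 0 = 3197/14 + 0 = 3197/14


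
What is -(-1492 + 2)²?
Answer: -2220100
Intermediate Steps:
-(-1492 + 2)² = -1*(-1490)² = -1*2220100 = -2220100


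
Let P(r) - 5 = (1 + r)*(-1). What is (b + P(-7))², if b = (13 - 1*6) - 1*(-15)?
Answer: 1089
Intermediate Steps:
P(r) = 4 - r (P(r) = 5 + (1 + r)*(-1) = 5 + (-1 - r) = 4 - r)
b = 22 (b = (13 - 6) + 15 = 7 + 15 = 22)
(b + P(-7))² = (22 + (4 - 1*(-7)))² = (22 + (4 + 7))² = (22 + 11)² = 33² = 1089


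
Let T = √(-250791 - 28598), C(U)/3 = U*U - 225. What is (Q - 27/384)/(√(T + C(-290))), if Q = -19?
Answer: -2441*√11/(1408*√(22875 + I*√2309)) ≈ -0.038017 + 3.993e-5*I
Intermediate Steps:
C(U) = -675 + 3*U² (C(U) = 3*(U*U - 225) = 3*(U² - 225) = 3*(-225 + U²) = -675 + 3*U²)
T = 11*I*√2309 (T = √(-279389) = 11*I*√2309 ≈ 528.57*I)
(Q - 27/384)/(√(T + C(-290))) = (-19 - 27/384)/(√(11*I*√2309 + (-675 + 3*(-290)²))) = (-19 + (1/384)*(-27))/(√(11*I*√2309 + (-675 + 3*84100))) = (-19 - 9/128)/(√(11*I*√2309 + (-675 + 252300))) = -2441/(128*√(11*I*√2309 + 251625)) = -2441/(128*√(251625 + 11*I*√2309))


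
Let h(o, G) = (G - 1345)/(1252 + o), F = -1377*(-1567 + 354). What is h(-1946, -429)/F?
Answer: 887/579594447 ≈ 1.5304e-6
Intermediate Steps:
F = 1670301 (F = -1377*(-1213) = 1670301)
h(o, G) = (-1345 + G)/(1252 + o)
h(-1946, -429)/F = ((-1345 - 429)/(1252 - 1946))/1670301 = (-1774/(-694))*(1/1670301) = -1/694*(-1774)*(1/1670301) = (887/347)*(1/1670301) = 887/579594447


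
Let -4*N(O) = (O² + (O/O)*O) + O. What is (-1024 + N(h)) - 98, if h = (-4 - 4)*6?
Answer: -1674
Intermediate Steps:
h = -48 (h = -8*6 = -48)
N(O) = -O/2 - O²/4 (N(O) = -((O² + (O/O)*O) + O)/4 = -((O² + 1*O) + O)/4 = -((O² + O) + O)/4 = -((O + O²) + O)/4 = -(O² + 2*O)/4 = -O/2 - O²/4)
(-1024 + N(h)) - 98 = (-1024 - ¼*(-48)*(2 - 48)) - 98 = (-1024 - ¼*(-48)*(-46)) - 98 = (-1024 - 552) - 98 = -1576 - 98 = -1674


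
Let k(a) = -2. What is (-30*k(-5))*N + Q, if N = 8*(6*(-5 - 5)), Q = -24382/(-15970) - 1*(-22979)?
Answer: -46468494/7985 ≈ -5819.5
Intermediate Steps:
Q = 183499506/7985 (Q = -24382*(-1/15970) + 22979 = 12191/7985 + 22979 = 183499506/7985 ≈ 22981.)
N = -480 (N = 8*(6*(-10)) = 8*(-60) = -480)
(-30*k(-5))*N + Q = -30*(-2)*(-480) + 183499506/7985 = 60*(-480) + 183499506/7985 = -28800 + 183499506/7985 = -46468494/7985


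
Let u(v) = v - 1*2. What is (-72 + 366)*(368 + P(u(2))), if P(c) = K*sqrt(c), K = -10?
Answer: 108192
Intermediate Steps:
u(v) = -2 + v (u(v) = v - 2 = -2 + v)
P(c) = -10*sqrt(c)
(-72 + 366)*(368 + P(u(2))) = (-72 + 366)*(368 - 10*sqrt(-2 + 2)) = 294*(368 - 10*sqrt(0)) = 294*(368 - 10*0) = 294*(368 + 0) = 294*368 = 108192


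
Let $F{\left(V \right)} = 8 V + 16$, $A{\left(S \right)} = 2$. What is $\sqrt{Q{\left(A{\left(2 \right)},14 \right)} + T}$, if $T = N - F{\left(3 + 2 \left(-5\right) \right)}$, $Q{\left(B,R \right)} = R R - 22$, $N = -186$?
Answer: $2 \sqrt{7} \approx 5.2915$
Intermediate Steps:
$F{\left(V \right)} = 16 + 8 V$
$Q{\left(B,R \right)} = -22 + R^{2}$ ($Q{\left(B,R \right)} = R^{2} - 22 = -22 + R^{2}$)
$T = -146$ ($T = -186 - \left(16 + 8 \left(3 + 2 \left(-5\right)\right)\right) = -186 - \left(16 + 8 \left(3 - 10\right)\right) = -186 - \left(16 + 8 \left(-7\right)\right) = -186 - \left(16 - 56\right) = -186 - -40 = -186 + 40 = -146$)
$\sqrt{Q{\left(A{\left(2 \right)},14 \right)} + T} = \sqrt{\left(-22 + 14^{2}\right) - 146} = \sqrt{\left(-22 + 196\right) - 146} = \sqrt{174 - 146} = \sqrt{28} = 2 \sqrt{7}$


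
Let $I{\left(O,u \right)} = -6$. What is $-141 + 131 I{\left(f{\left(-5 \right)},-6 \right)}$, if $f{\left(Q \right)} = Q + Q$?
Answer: $-927$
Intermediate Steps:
$f{\left(Q \right)} = 2 Q$
$-141 + 131 I{\left(f{\left(-5 \right)},-6 \right)} = -141 + 131 \left(-6\right) = -141 - 786 = -927$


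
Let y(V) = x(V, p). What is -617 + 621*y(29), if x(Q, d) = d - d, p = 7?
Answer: -617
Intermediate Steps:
x(Q, d) = 0
y(V) = 0
-617 + 621*y(29) = -617 + 621*0 = -617 + 0 = -617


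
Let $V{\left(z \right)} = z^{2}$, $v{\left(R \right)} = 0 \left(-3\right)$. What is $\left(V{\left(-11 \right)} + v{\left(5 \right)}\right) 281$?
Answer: $34001$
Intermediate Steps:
$v{\left(R \right)} = 0$
$\left(V{\left(-11 \right)} + v{\left(5 \right)}\right) 281 = \left(\left(-11\right)^{2} + 0\right) 281 = \left(121 + 0\right) 281 = 121 \cdot 281 = 34001$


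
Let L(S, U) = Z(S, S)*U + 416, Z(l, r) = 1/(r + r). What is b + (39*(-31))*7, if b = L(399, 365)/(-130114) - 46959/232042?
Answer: -101952625468926823/12046573202412 ≈ -8463.2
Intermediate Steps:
Z(l, r) = 1/(2*r)
L(S, U) = 416 + U/(2*S) (L(S, U) = (1/(2*S))*U + 416 = U/(2*S) + 416 = 416 + U/(2*S))
b = -2476456914067/12046573202412 (b = (416 + (½)*365/399)/(-130114) - 46959/232042 = (416 + (½)*365*(1/399))*(-1/130114) - 46959*1/232042 = (416 + 365/798)*(-1/130114) - 46959/232042 = (332333/798)*(-1/130114) - 46959/232042 = -332333/103830972 - 46959/232042 = -2476456914067/12046573202412 ≈ -0.20557)
b + (39*(-31))*7 = -2476456914067/12046573202412 + (39*(-31))*7 = -2476456914067/12046573202412 - 1209*7 = -2476456914067/12046573202412 - 8463 = -101952625468926823/12046573202412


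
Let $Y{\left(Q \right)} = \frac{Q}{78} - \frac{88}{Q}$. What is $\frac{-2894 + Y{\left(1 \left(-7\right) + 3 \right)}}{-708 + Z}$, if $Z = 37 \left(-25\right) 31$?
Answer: $\frac{112010}{1145937} \approx 0.097745$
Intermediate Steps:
$Z = -28675$ ($Z = \left(-925\right) 31 = -28675$)
$Y{\left(Q \right)} = - \frac{88}{Q} + \frac{Q}{78}$ ($Y{\left(Q \right)} = Q \frac{1}{78} - \frac{88}{Q} = \frac{Q}{78} - \frac{88}{Q} = - \frac{88}{Q} + \frac{Q}{78}$)
$\frac{-2894 + Y{\left(1 \left(-7\right) + 3 \right)}}{-708 + Z} = \frac{-2894 + \left(- \frac{88}{1 \left(-7\right) + 3} + \frac{1 \left(-7\right) + 3}{78}\right)}{-708 - 28675} = \frac{-2894 + \left(- \frac{88}{-7 + 3} + \frac{-7 + 3}{78}\right)}{-29383} = \left(-2894 + \left(- \frac{88}{-4} + \frac{1}{78} \left(-4\right)\right)\right) \left(- \frac{1}{29383}\right) = \left(-2894 - - \frac{856}{39}\right) \left(- \frac{1}{29383}\right) = \left(-2894 + \left(22 - \frac{2}{39}\right)\right) \left(- \frac{1}{29383}\right) = \left(-2894 + \frac{856}{39}\right) \left(- \frac{1}{29383}\right) = \left(- \frac{112010}{39}\right) \left(- \frac{1}{29383}\right) = \frac{112010}{1145937}$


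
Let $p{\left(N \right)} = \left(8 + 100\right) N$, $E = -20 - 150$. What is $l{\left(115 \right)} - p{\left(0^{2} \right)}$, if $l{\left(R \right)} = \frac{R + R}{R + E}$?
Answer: $- \frac{46}{11} \approx -4.1818$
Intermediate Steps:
$E = -170$
$l{\left(R \right)} = \frac{2 R}{-170 + R}$ ($l{\left(R \right)} = \frac{R + R}{R - 170} = \frac{2 R}{-170 + R}$)
$p{\left(N \right)} = 108 N$
$l{\left(115 \right)} - p{\left(0^{2} \right)} = 2 \cdot 115 \frac{1}{-170 + 115} - 108 \cdot 0^{2} = 2 \cdot 115 \frac{1}{-55} - 108 \cdot 0 = 2 \cdot 115 \left(- \frac{1}{55}\right) - 0 = - \frac{46}{11} + 0 = - \frac{46}{11}$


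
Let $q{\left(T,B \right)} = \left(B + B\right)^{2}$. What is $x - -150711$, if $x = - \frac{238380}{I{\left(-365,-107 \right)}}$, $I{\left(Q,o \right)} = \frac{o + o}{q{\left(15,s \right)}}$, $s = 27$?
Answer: $\frac{363684117}{107} \approx 3.3989 \cdot 10^{6}$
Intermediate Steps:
$q{\left(T,B \right)} = 4 B^{2}$ ($q{\left(T,B \right)} = \left(2 B\right)^{2} = 4 B^{2}$)
$I{\left(Q,o \right)} = \frac{o}{1458}$ ($I{\left(Q,o \right)} = \frac{o + o}{4 \cdot 27^{2}} = \frac{2 o}{4 \cdot 729} = \frac{2 o}{2916} = 2 o \frac{1}{2916} = \frac{o}{1458}$)
$x = \frac{347558040}{107}$ ($x = - \frac{238380}{\frac{1}{1458} \left(-107\right)} = - \frac{238380}{- \frac{107}{1458}} = \left(-238380\right) \left(- \frac{1458}{107}\right) = \frac{347558040}{107} \approx 3.2482 \cdot 10^{6}$)
$x - -150711 = \frac{347558040}{107} - -150711 = \frac{347558040}{107} + 150711 = \frac{363684117}{107}$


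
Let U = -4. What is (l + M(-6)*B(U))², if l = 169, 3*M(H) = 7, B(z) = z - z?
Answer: 28561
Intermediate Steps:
B(z) = 0
M(H) = 7/3 (M(H) = (⅓)*7 = 7/3)
(l + M(-6)*B(U))² = (169 + (7/3)*0)² = (169 + 0)² = 169² = 28561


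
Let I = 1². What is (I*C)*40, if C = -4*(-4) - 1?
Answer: 600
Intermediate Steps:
I = 1
C = 15 (C = 16 - 1 = 15)
(I*C)*40 = (1*15)*40 = 15*40 = 600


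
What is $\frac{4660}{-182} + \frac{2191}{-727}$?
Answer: $- \frac{1893291}{66157} \approx -28.618$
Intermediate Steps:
$\frac{4660}{-182} + \frac{2191}{-727} = 4660 \left(- \frac{1}{182}\right) + 2191 \left(- \frac{1}{727}\right) = - \frac{2330}{91} - \frac{2191}{727} = - \frac{1893291}{66157}$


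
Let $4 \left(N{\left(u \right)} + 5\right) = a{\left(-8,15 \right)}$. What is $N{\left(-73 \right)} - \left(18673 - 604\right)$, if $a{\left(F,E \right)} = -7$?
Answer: $- \frac{72303}{4} \approx -18076.0$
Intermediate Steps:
$N{\left(u \right)} = - \frac{27}{4}$ ($N{\left(u \right)} = -5 + \frac{1}{4} \left(-7\right) = -5 - \frac{7}{4} = - \frac{27}{4}$)
$N{\left(-73 \right)} - \left(18673 - 604\right) = - \frac{27}{4} - \left(18673 - 604\right) = - \frac{27}{4} - 18069 = - \frac{72303}{4}$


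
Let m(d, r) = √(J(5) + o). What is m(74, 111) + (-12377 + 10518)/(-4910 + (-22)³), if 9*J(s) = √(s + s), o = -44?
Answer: 1859/15558 + √(-396 + √10)/3 ≈ 0.11949 + 6.6067*I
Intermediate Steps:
J(s) = √2*√s/9 (J(s) = √(s + s)/9 = √(2*s)/9 = (√2*√s)/9 = √2*√s/9)
m(d, r) = √(-44 + √10/9) (m(d, r) = √(√2*√5/9 - 44) = √(√10/9 - 44) = √(-44 + √10/9))
m(74, 111) + (-12377 + 10518)/(-4910 + (-22)³) = √(-396 + √10)/3 + (-12377 + 10518)/(-4910 + (-22)³) = √(-396 + √10)/3 - 1859/(-4910 - 10648) = √(-396 + √10)/3 - 1859/(-15558) = √(-396 + √10)/3 - 1859*(-1/15558) = √(-396 + √10)/3 + 1859/15558 = 1859/15558 + √(-396 + √10)/3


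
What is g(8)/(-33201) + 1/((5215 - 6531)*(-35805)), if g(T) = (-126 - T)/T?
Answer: 303104/600772095 ≈ 0.00050452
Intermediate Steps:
g(T) = (-126 - T)/T
g(8)/(-33201) + 1/((5215 - 6531)*(-35805)) = ((-126 - 1*8)/8)/(-33201) + 1/((5215 - 6531)*(-35805)) = ((-126 - 8)/8)*(-1/33201) - 1/35805/(-1316) = ((⅛)*(-134))*(-1/33201) - 1/1316*(-1/35805) = -67/4*(-1/33201) + 1/47119380 = 67/132804 + 1/47119380 = 303104/600772095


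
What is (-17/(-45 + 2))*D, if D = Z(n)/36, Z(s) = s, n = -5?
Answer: -85/1548 ≈ -0.054910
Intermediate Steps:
D = -5/36 ≈ -0.13889
(-17/(-45 + 2))*D = -17/(-45 + 2)*(-5/36) = -17/(-43)*(-5/36) = -17*(-1/43)*(-5/36) = (17/43)*(-5/36) = -85/1548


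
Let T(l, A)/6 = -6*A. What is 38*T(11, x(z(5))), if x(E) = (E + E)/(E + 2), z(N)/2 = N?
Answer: -2280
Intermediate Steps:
z(N) = 2*N
x(E) = 2*E/(2 + E) (x(E) = (2*E)/(2 + E) = 2*E/(2 + E))
T(l, A) = -36*A (T(l, A) = 6*(-6*A) = -36*A)
38*T(11, x(z(5))) = 38*(-72*2*5/(2 + 2*5)) = 38*(-72*10/(2 + 10)) = 38*(-72*10/12) = 38*(-36*5/3) = 38*(-60) = -2280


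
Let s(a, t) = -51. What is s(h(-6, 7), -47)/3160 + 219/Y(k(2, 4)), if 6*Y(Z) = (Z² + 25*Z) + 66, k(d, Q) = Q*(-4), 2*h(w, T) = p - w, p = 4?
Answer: -692703/41080 ≈ -16.862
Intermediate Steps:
h(w, T) = 2 - w/2 (h(w, T) = (4 - w)/2 = 2 - w/2)
k(d, Q) = -4*Q
Y(Z) = 11 + Z²/6 + 25*Z/6 (Y(Z) = ((Z² + 25*Z) + 66)/6 = (66 + Z² + 25*Z)/6 = 11 + Z²/6 + 25*Z/6)
s(h(-6, 7), -47)/3160 + 219/Y(k(2, 4)) = -51/3160 + 219/(11 + (-4*4)²/6 + 25*(-4*4)/6) = -51*1/3160 + 219/(11 + (⅙)*(-16)² + (25/6)*(-16)) = -51/3160 + 219/(11 + (⅙)*256 - 200/3) = -51/3160 + 219/(11 + 128/3 - 200/3) = -51/3160 + 219/(-13) = -51/3160 + 219*(-1/13) = -51/3160 - 219/13 = -692703/41080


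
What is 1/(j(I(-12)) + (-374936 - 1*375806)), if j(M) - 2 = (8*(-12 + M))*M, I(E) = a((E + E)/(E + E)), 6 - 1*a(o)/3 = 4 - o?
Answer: -1/750956 ≈ -1.3316e-6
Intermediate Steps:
a(o) = 6 + 3*o (a(o) = 18 - 3*(4 - o) = 18 + (-12 + 3*o) = 6 + 3*o)
I(E) = 9 (I(E) = 6 + 3*((E + E)/(E + E)) = 6 + 3*((2*E)/((2*E))) = 6 + 3*((2*E)*(1/(2*E))) = 6 + 3*1 = 6 + 3 = 9)
j(M) = 2 + M*(-96 + 8*M) (j(M) = 2 + (8*(-12 + M))*M = 2 + (-96 + 8*M)*M = 2 + M*(-96 + 8*M))
1/(j(I(-12)) + (-374936 - 1*375806)) = 1/((2 - 96*9 + 8*9**2) + (-374936 - 1*375806)) = 1/((2 - 864 + 8*81) + (-374936 - 375806)) = 1/((2 - 864 + 648) - 750742) = 1/(-214 - 750742) = 1/(-750956) = -1/750956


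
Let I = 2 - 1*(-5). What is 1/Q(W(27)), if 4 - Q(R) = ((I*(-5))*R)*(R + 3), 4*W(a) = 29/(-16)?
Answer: -4096/149061 ≈ -0.027479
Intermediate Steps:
I = 7 (I = 2 + 5 = 7)
W(a) = -29/64 (W(a) = (29/(-16))/4 = (29*(-1/16))/4 = (1/4)*(-29/16) = -29/64)
Q(R) = 4 + 35*R*(3 + R) (Q(R) = 4 - (7*(-5))*R*(R + 3) = 4 - (-35*R)*(3 + R) = 4 - (-35)*R*(3 + R) = 4 + 35*R*(3 + R))
1/Q(W(27)) = 1/(4 + 35*(-29/64)**2 + 105*(-29/64)) = 1/(4 + 35*(841/4096) - 3045/64) = 1/(4 + 29435/4096 - 3045/64) = 1/(-149061/4096) = -4096/149061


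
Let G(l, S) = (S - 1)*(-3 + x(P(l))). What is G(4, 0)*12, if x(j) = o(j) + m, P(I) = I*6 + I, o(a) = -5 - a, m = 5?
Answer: 372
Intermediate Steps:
P(I) = 7*I (P(I) = 6*I + I = 7*I)
x(j) = -j (x(j) = (-5 - j) + 5 = -j)
G(l, S) = (-1 + S)*(-3 - 7*l) (G(l, S) = (S - 1)*(-3 - 7*l) = (-1 + S)*(-3 - 7*l))
G(4, 0)*12 = (3 - 3*0 + 7*4 - 7*0*4)*12 = (3 + 0 + 28 + 0)*12 = 31*12 = 372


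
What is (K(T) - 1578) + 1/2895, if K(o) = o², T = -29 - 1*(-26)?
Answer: -4542254/2895 ≈ -1569.0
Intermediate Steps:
T = -3 (T = -29 + 26 = -3)
(K(T) - 1578) + 1/2895 = ((-3)² - 1578) + 1/2895 = (9 - 1578) + 1/2895 = -1569 + 1/2895 = -4542254/2895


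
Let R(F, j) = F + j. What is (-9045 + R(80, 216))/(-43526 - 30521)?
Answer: 8749/74047 ≈ 0.11815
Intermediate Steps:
(-9045 + R(80, 216))/(-43526 - 30521) = (-9045 + (80 + 216))/(-43526 - 30521) = (-9045 + 296)/(-74047) = -8749*(-1/74047) = 8749/74047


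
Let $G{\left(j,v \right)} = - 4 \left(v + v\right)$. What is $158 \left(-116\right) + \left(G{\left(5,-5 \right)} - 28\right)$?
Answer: $-18316$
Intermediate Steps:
$G{\left(j,v \right)} = - 8 v$ ($G{\left(j,v \right)} = - 4 \cdot 2 v = - 8 v$)
$158 \left(-116\right) + \left(G{\left(5,-5 \right)} - 28\right) = 158 \left(-116\right) - -12 = -18328 + \left(40 - 28\right) = -18328 + 12 = -18316$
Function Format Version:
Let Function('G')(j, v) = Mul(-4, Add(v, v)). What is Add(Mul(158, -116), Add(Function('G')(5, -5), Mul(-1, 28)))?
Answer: -18316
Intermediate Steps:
Function('G')(j, v) = Mul(-8, v) (Function('G')(j, v) = Mul(-4, Mul(2, v)) = Mul(-8, v))
Add(Mul(158, -116), Add(Function('G')(5, -5), Mul(-1, 28))) = Add(Mul(158, -116), Add(Mul(-8, -5), Mul(-1, 28))) = Add(-18328, Add(40, -28)) = Add(-18328, 12) = -18316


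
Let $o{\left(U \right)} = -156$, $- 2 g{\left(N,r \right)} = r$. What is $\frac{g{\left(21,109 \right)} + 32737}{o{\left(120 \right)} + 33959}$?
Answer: $\frac{65365}{67606} \approx 0.96685$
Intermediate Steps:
$g{\left(N,r \right)} = - \frac{r}{2}$
$\frac{g{\left(21,109 \right)} + 32737}{o{\left(120 \right)} + 33959} = \frac{\left(- \frac{1}{2}\right) 109 + 32737}{-156 + 33959} = \frac{- \frac{109}{2} + 32737}{33803} = \frac{65365}{2} \cdot \frac{1}{33803} = \frac{65365}{67606}$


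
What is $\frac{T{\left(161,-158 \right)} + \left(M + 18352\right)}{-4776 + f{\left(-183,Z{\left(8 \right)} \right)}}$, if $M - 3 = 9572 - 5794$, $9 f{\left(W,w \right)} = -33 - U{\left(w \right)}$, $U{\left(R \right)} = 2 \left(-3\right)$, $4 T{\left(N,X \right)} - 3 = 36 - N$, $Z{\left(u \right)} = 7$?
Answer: $- \frac{14735}{3186} \approx -4.6249$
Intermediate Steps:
$T{\left(N,X \right)} = \frac{39}{4} - \frac{N}{4}$ ($T{\left(N,X \right)} = \frac{3}{4} + \frac{36 - N}{4} = \frac{3}{4} - \left(-9 + \frac{N}{4}\right) = \frac{39}{4} - \frac{N}{4}$)
$U{\left(R \right)} = -6$
$f{\left(W,w \right)} = -3$ ($f{\left(W,w \right)} = \frac{-33 - -6}{9} = \frac{-33 + 6}{9} = \frac{1}{9} \left(-27\right) = -3$)
$M = 3781$ ($M = 3 + \left(9572 - 5794\right) = 3 + 3778 = 3781$)
$\frac{T{\left(161,-158 \right)} + \left(M + 18352\right)}{-4776 + f{\left(-183,Z{\left(8 \right)} \right)}} = \frac{\left(\frac{39}{4} - \frac{161}{4}\right) + \left(3781 + 18352\right)}{-4776 - 3} = \frac{\left(\frac{39}{4} - \frac{161}{4}\right) + 22133}{-4779} = \left(- \frac{61}{2} + 22133\right) \left(- \frac{1}{4779}\right) = \frac{44205}{2} \left(- \frac{1}{4779}\right) = - \frac{14735}{3186}$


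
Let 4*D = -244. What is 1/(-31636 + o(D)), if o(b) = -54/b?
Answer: -61/1929742 ≈ -3.1610e-5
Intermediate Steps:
D = -61 (D = (¼)*(-244) = -61)
1/(-31636 + o(D)) = 1/(-31636 - 54/(-61)) = 1/(-31636 - 54*(-1/61)) = 1/(-31636 + 54/61) = 1/(-1929742/61) = -61/1929742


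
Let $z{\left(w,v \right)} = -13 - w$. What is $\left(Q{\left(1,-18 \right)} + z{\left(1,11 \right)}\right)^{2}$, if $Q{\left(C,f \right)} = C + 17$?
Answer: $16$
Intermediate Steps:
$Q{\left(C,f \right)} = 17 + C$
$\left(Q{\left(1,-18 \right)} + z{\left(1,11 \right)}\right)^{2} = \left(\left(17 + 1\right) - 14\right)^{2} = \left(18 - 14\right)^{2} = 4^{2} = 16$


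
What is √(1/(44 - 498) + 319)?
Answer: 5*√2630022/454 ≈ 17.861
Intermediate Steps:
√(1/(44 - 498) + 319) = √(1/(-454) + 319) = √(-1/454 + 319) = √(144825/454) = 5*√2630022/454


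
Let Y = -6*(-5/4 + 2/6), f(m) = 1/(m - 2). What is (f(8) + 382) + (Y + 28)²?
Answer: 18053/12 ≈ 1504.4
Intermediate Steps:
f(m) = 1/(-2 + m)
Y = 11/2 (Y = -6*(-5*¼ + 2*(⅙)) = -6*(-5/4 + ⅓) = -6*(-11/12) = 11/2 ≈ 5.5000)
(f(8) + 382) + (Y + 28)² = (1/(-2 + 8) + 382) + (11/2 + 28)² = (1/6 + 382) + (67/2)² = (⅙ + 382) + 4489/4 = 2293/6 + 4489/4 = 18053/12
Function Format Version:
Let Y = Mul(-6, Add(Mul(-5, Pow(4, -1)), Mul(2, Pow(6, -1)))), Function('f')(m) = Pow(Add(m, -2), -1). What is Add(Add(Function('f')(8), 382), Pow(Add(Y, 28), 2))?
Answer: Rational(18053, 12) ≈ 1504.4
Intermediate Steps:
Function('f')(m) = Pow(Add(-2, m), -1)
Y = Rational(11, 2) (Y = Mul(-6, Add(Mul(-5, Rational(1, 4)), Mul(2, Rational(1, 6)))) = Mul(-6, Add(Rational(-5, 4), Rational(1, 3))) = Mul(-6, Rational(-11, 12)) = Rational(11, 2) ≈ 5.5000)
Add(Add(Function('f')(8), 382), Pow(Add(Y, 28), 2)) = Add(Add(Pow(Add(-2, 8), -1), 382), Pow(Add(Rational(11, 2), 28), 2)) = Add(Add(Pow(6, -1), 382), Pow(Rational(67, 2), 2)) = Add(Add(Rational(1, 6), 382), Rational(4489, 4)) = Add(Rational(2293, 6), Rational(4489, 4)) = Rational(18053, 12)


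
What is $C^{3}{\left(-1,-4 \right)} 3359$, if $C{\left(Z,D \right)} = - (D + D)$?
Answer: $1719808$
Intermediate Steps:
$C{\left(Z,D \right)} = - 2 D$
$C^{3}{\left(-1,-4 \right)} 3359 = \left(\left(-2\right) \left(-4\right)\right)^{3} \cdot 3359 = 8^{3} \cdot 3359 = 512 \cdot 3359 = 1719808$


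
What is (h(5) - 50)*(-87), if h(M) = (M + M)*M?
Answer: 0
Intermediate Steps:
h(M) = 2*M**2 (h(M) = (2*M)*M = 2*M**2)
(h(5) - 50)*(-87) = (2*5**2 - 50)*(-87) = (2*25 - 50)*(-87) = (50 - 50)*(-87) = 0*(-87) = 0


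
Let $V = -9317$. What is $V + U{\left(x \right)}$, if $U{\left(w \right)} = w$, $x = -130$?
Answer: $-9447$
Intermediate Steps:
$V + U{\left(x \right)} = -9317 - 130 = -9447$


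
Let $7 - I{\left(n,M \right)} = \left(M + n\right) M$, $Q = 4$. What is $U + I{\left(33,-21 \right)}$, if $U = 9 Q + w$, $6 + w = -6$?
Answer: $283$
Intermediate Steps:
$w = -12$ ($w = -6 - 6 = -12$)
$I{\left(n,M \right)} = 7 - M \left(M + n\right)$ ($I{\left(n,M \right)} = 7 - \left(M + n\right) M = 7 - M \left(M + n\right)$)
$U = 24$ ($U = 9 \cdot 4 - 12 = 36 - 12 = 24$)
$U + I{\left(33,-21 \right)} = 24 - \left(434 - 693\right) = 24 + \left(7 - 441 + 693\right) = 24 + 259 = 283$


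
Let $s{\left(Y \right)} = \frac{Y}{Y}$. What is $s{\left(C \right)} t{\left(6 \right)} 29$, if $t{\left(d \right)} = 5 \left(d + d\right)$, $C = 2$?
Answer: $1740$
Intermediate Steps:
$t{\left(d \right)} = 10 d$ ($t{\left(d \right)} = 5 \cdot 2 d = 10 d$)
$s{\left(Y \right)} = 1$
$s{\left(C \right)} t{\left(6 \right)} 29 = 1 \cdot 10 \cdot 6 \cdot 29 = 1 \cdot 60 \cdot 29 = 60 \cdot 29 = 1740$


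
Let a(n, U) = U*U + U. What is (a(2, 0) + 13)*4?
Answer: 52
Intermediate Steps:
a(n, U) = U + U**2 (a(n, U) = U**2 + U = U + U**2)
(a(2, 0) + 13)*4 = (0*(1 + 0) + 13)*4 = (0*1 + 13)*4 = (0 + 13)*4 = 13*4 = 52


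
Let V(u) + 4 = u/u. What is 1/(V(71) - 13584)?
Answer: -1/13587 ≈ -7.3600e-5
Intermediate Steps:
V(u) = -3 (V(u) = -4 + u/u = -4 + 1 = -3)
1/(V(71) - 13584) = 1/(-3 - 13584) = 1/(-13587) = -1/13587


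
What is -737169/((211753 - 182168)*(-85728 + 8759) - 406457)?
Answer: 737169/2277534322 ≈ 0.00032367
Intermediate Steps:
-737169/((211753 - 182168)*(-85728 + 8759) - 406457) = -737169/(29585*(-76969) - 406457) = -737169/(-2277127865 - 406457) = -737169/(-2277534322) = -737169*(-1/2277534322) = 737169/2277534322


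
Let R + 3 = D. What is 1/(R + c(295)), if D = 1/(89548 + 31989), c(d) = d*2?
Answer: 121537/71342220 ≈ 0.0017036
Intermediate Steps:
c(d) = 2*d
D = 1/121537 ≈ 8.2279e-6
R = -364610/121537 (R = -3 + 1/121537 = -364610/121537 ≈ -3.0000)
1/(R + c(295)) = 1/(-364610/121537 + 2*295) = 1/(-364610/121537 + 590) = 1/(71342220/121537) = 121537/71342220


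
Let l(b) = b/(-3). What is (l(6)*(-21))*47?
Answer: 1974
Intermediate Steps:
l(b) = -b/3 (l(b) = b*(-⅓) = -b/3)
(l(6)*(-21))*47 = (-⅓*6*(-21))*47 = -2*(-21)*47 = 42*47 = 1974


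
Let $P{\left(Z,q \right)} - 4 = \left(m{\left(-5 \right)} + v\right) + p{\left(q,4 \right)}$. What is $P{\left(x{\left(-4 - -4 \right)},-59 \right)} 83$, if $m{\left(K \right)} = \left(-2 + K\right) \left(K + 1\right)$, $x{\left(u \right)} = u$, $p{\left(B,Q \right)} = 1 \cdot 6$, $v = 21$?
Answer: $4897$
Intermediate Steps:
$p{\left(B,Q \right)} = 6$
$m{\left(K \right)} = \left(1 + K\right) \left(-2 + K\right)$ ($m{\left(K \right)} = \left(-2 + K\right) \left(1 + K\right) = \left(1 + K\right) \left(-2 + K\right)$)
$P{\left(Z,q \right)} = 59$ ($P{\left(Z,q \right)} = 4 + \left(\left(\left(-2 + \left(-5\right)^{2} - -5\right) + 21\right) + 6\right) = 4 + \left(\left(\left(-2 + 25 + 5\right) + 21\right) + 6\right) = 4 + \left(\left(28 + 21\right) + 6\right) = 4 + \left(49 + 6\right) = 4 + 55 = 59$)
$P{\left(x{\left(-4 - -4 \right)},-59 \right)} 83 = 59 \cdot 83 = 4897$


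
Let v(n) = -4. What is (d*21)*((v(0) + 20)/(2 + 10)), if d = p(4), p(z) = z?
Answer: 112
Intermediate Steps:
d = 4
(d*21)*((v(0) + 20)/(2 + 10)) = (4*21)*((-4 + 20)/(2 + 10)) = 84*(16/12) = 84*(16*(1/12)) = 84*(4/3) = 112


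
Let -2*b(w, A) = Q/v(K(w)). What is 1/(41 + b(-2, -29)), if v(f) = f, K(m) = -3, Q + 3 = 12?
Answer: 2/85 ≈ 0.023529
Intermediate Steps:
Q = 9 (Q = -3 + 12 = 9)
b(w, A) = 3/2 (b(w, A) = -9/(2*(-3)) = -9*(-1)/(2*3) = -½*(-3) = 3/2)
1/(41 + b(-2, -29)) = 1/(41 + 3/2) = 1/(85/2) = 2/85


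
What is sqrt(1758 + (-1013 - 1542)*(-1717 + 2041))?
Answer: 61*I*sqrt(222) ≈ 908.88*I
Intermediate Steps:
sqrt(1758 + (-1013 - 1542)*(-1717 + 2041)) = sqrt(1758 - 2555*324) = sqrt(1758 - 827820) = sqrt(-826062) = 61*I*sqrt(222)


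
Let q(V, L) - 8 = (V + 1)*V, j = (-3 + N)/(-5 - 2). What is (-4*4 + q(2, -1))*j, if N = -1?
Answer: -8/7 ≈ -1.1429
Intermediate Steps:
j = 4/7 (j = (-3 - 1)/(-5 - 2) = -4/(-7) = -4*(-⅐) = 4/7 ≈ 0.57143)
q(V, L) = 8 + V*(1 + V) (q(V, L) = 8 + (V + 1)*V = 8 + (1 + V)*V = 8 + V*(1 + V))
(-4*4 + q(2, -1))*j = (-4*4 + (8 + 2 + 2²))*(4/7) = (-16 + (8 + 2 + 4))*(4/7) = (-16 + 14)*(4/7) = -2*4/7 = -8/7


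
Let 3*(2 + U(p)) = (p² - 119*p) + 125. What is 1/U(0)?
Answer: 3/119 ≈ 0.025210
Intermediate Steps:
U(p) = 119/3 - 119*p/3 + p²/3 (U(p) = -2 + ((p² - 119*p) + 125)/3 = -2 + (125 + p² - 119*p)/3 = -2 + (125/3 - 119*p/3 + p²/3) = 119/3 - 119*p/3 + p²/3)
1/U(0) = 1/(119/3 - 119/3*0 + (⅓)*0²) = 1/(119/3 + 0 + (⅓)*0) = 1/(119/3 + 0 + 0) = 1/(119/3) = 3/119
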